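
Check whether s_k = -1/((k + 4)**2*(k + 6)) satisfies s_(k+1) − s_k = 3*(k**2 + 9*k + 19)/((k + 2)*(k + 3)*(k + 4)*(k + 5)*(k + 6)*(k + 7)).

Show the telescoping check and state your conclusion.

Invalid: residual 2*(-4*k**3 - 54*k**2 - 236*k - 333)/(k**8 + 36*k**7 + 558*k**6 + 4860*k**5 + 25989*k**4 + 87264*k**3 + 179372*k**2 + 205920*k + 100800) ≠ 0.

s_(k+1) = -1/((k + 5)**2*(k + 7))
s_(k+1) − s_k = -1/((k + 5)**2*(k + 7)) + 1/((k + 4)**2*(k + 6))
(s_(k+1) − s_k) − t_k = 2*(-4*k**3 - 54*k**2 - 236*k - 333)/(k**8 + 36*k**7 + 558*k**6 + 4860*k**5 + 25989*k**4 + 87264*k**3 + 179372*k**2 + 205920*k + 100800)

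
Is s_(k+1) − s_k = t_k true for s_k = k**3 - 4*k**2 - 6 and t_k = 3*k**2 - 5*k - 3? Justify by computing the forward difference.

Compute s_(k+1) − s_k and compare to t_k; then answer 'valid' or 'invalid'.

s_(k+1) = k**3 - k**2 - 5*k - 9
s_(k+1) − s_k = 3*k**2 - 5*k - 3
(s_(k+1) − s_k) − t_k = 0

Valid — Δs_k = t_k.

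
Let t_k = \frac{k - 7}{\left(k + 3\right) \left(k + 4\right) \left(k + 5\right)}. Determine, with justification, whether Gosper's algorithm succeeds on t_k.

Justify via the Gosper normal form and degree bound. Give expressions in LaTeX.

t_(k+1)/t_k = (k - 6)*(k + 3)/((k - 7)*(k + 6)).
Factor: A=k + 3; B=k + 6; C=k - 7.
Key eq: (k + 3)·f(k+1) = (k + 5)·f(k) + (k - 7).
deg f ≤ 2 (via 1,1,1).
A polynomial solution: f(k) = -k*(k + 13)/6.
Get s_k = R·t_k = k*(-k - 13)/(6*(k + 3)*(k + 4)) with R(k) = B(k−1)f(k)/C(k) = -k*(k + 5)*(k + 13)/(6*(k - 7)).
Check: Δs_k = (k - 7)/(k**3 + 12*k**2 + 47*k + 60). ✓

Yes. s_k = \frac{k \left(- k - 13\right)}{6 \left(k + 3\right) \left(k + 4\right)}.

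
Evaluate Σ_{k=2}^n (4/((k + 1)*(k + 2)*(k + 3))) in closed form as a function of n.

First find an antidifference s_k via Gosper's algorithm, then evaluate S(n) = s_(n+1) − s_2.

t_(k+1)/t_k = (k + 1)/(k + 4).
Take A(k)=k + 1, B(k)=k + 4, C(k)=1.
f must satisfy (k + 1)·f(k+1) − (k + 3)·f(k) = 1.
Bound: deg f ≤ 2.
Solving with deg f ≤ 2: f(k) = k*(k + 3)/4.
So s_k = (B(k−1)f/C)·t_k = (k*(k + 3)**2/4)·t_k = k*(k + 3)/((k + 1)*(k + 2)).
Δs = 4/(k**3 + 6*k**2 + 11*k + 6), as required.
Telescope: S(n) = s_(n+1) − s_(2) = (n**2 + 5*n + 4)/(n**2 + 5*n + 6) − (5/6) = (n**2 + 5*n - 6)/(6*(n**2 + 5*n + 6)).

S(n) = (n**2 + 5*n - 6)/(6*(n**2 + 5*n + 6))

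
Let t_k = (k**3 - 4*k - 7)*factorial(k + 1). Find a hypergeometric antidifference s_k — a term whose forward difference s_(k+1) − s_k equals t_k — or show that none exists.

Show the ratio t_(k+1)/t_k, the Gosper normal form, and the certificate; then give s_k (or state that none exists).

r(k) = (k + 2)*(4*k - (k + 1)**3 + 11)/(-k**3 + 4*k + 7) after simplifying.
Gosper form: A/B · C(k+1)/C(k) with A=k + 2, B=1, C=k**3 - 4*k - 7.
Key eq: (k + 2)·f(k+1) = (1)·f(k) + (k**3 - 4*k - 7).
deg f ≤ 2 (via 1,0,3).
Match coefficients ⇒ f(k) = k**2 - 3*k - 3.
So s_k = (B(k−1)f/C)·t_k = ((k**2 - 3*k - 3)/(k**3 - 4*k - 7))·t_k = (k**2 - 3*k - 3)*factorial(k + 1).
Δs = (k**3 - 4*k - 7)*factorial(k + 1), as required.

s_k = (k**2 - 3*k - 3)*factorial(k + 1)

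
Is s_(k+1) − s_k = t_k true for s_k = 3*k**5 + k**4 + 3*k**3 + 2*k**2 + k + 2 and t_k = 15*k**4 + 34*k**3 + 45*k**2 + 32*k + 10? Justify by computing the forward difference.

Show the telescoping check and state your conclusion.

s_(k+1) = 3*k**5 + 16*k**4 + 37*k**3 + 47*k**2 + 33*k + 12
s_(k+1) − s_k = 15*k**4 + 34*k**3 + 45*k**2 + 32*k + 10
(s_(k+1) − s_k) − t_k = 0

valid; difference matches t_k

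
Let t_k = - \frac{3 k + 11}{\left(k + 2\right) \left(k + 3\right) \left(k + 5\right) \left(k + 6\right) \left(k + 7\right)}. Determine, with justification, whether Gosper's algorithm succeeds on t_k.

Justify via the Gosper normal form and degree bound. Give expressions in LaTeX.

t_(k+1)/t_k = (k + 2)*(k + 5)*(3*k + 14)/((k + 4)*(k + 8)*(3*k + 11)).
So A=k + 2 and B=k + 8, with C=k**2 + 23*k/3 + 44/3.
Solve (k + 2)·f(k+1) − (k + 7)·f(k) = k**2 + 23*k/3 + 44/3.
d = 5 from the (1,1,2) case.
Match coefficients ⇒ f(k) = k*(k + 3)*(k + 4)*(k**2 + 13*k + 52)/180.
So s_k = (B(k−1)f/C)·t_k = (k*(k + 3)*(k + 7)*(k**2 + 13*k + 52)/(60*(3*k + 11)))·t_k = k*(-k**2 - 13*k - 52)/(60*(k**3 + 13*k**2 + 52*k + 60)).
s_(k+1) − s_k = (-3*k - 11)/(k**5 + 23*k**4 + 203*k**3 + 853*k**2 + 1692*k + 1260) = t_k.

Yes. s_k = \frac{k \left(- k^{2} - 13 k - 52\right)}{60 \left(k^{3} + 13 k^{2} + 52 k + 60\right)}.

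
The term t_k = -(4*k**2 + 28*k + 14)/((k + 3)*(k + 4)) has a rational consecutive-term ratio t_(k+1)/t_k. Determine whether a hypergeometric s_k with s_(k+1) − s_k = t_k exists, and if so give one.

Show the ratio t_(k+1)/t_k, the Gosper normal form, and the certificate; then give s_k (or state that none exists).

Ratio r(k) = (k + 3)*(14*k + 2*(k + 1)**2 + 21)/((k + 5)*(2*k**2 + 14*k + 7)).
Normal form (A,B,C) = (k + 3, k + 5, k**2 + 7*k + 7/2).
f must satisfy (k + 3)·f(k+1) − (k + 4)·f(k) = k**2 + 7*k + 7/2.
d = 2 from the (1,1,2) case.
Match coefficients ⇒ f(k) = k*(6*k + 1)/6.
So s_k = (B(k−1)f/C)·t_k = (k*(k + 4)*(6*k + 1)/(3*(2*k**2 + 14*k + 7)))·t_k = -2*k*(6*k + 1)/(3*k + 9).
Verify: 2*(-2*k**2 - 14*k - 7)/(k**2 + 7*k + 12) matches t_k.

s_k = -2*k*(6*k + 1)/(3*k + 9)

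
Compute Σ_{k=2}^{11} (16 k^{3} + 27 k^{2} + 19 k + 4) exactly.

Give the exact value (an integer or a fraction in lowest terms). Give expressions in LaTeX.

Σ = 84590

The ratio is (16*k**3 + 75*k**2 + 121*k + 66)/(16*k**3 + 27*k**2 + 19*k + 4).
Take A(k)=1, B(k)=1, C(k)=k**3 + 27*k**2/16 + 19*k/16 + 1/4.
Set up (1)·f(k+1) − (1)·f(k) − (k**3 + 27*k**2/16 + 19*k/16 + 1/4) = 0.
deg f ≤ 4 (via 0,0,3).
Coefficient equations give f(k) = k*(4*k**3 + k**2 - 1)/16.
Then R = B(k−1)f/C = k*(4*k**3 + k**2 - 1)/(16*k**3 + 27*k**2 + 19*k + 4), so s_k = R(k)·t_k = 4*k**4 + k**3 - k.
Check: Δs_k = 16*k**3 + 27*k**2 + 19*k + 4. ✓
Evaluate s at k=12 and k=2: 84660 and 70; difference 84590.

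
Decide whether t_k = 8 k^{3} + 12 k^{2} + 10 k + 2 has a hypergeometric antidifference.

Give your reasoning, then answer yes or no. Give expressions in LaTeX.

t_(k+1)/t_k = (4*k**3 + 18*k**2 + 29*k + 16)/(4*k**3 + 6*k**2 + 5*k + 1).
So A=1 and B=1, with C=k**3 + 3*k**2/2 + 5*k/4 + 1/4.
Need (1)·f(k+1) − (1)·f(k) = k**3 + 3*k**2/2 + 5*k/4 + 1/4.
Bound: deg f ≤ 4.
A polynomial solution: f(k) = k*(2*k**3 + k - 1)/8.
So s_k = (B(k−1)f/C)·t_k = (k*(2*k**3 + k - 1)/(2*(4*k**3 + 6*k**2 + 5*k + 1)))·t_k = k*(2*k**3 + k - 1).
s_(k+1) − s_k = 8*k**3 + 12*k**2 + 10*k + 2 = t_k.

Yes. s_k = k \left(2 k^{3} + k - 1\right).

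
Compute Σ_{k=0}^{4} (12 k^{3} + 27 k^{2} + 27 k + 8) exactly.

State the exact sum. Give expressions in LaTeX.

t_(k+1)/t_k = (12*k**3 + 63*k**2 + 117*k + 74)/(12*k**3 + 27*k**2 + 27*k + 8).
A = 1, B = 1, C = k**3 + 9*k**2/4 + 9*k/4 + 2/3.
Need (1)·f(k+1) − (1)·f(k) = k**3 + 9*k**2/4 + 9*k/4 + 2/3.
d = 4 from the (0,0,3) case.
A polynomial solution: f(k) = k*(3*k**3 + 3*k**2 + 3*k - 1)/12.
R(k) = B(k−1)·f(k)/C(k) = k*(3*k**3 + 3*k**2 + 3*k - 1)/(12*k**3 + 27*k**2 + 27*k + 8); s_k = R·t_k = k*(3*k**3 + 3*k**2 + 3*k - 1).
Check: Δs_k = 12*k**3 + 27*k**2 + 27*k + 8. ✓
Σ_(k=0)^(4) t_k = s_(5) − s_(0) = 2320 − (0) = 2320.

Σ = 2320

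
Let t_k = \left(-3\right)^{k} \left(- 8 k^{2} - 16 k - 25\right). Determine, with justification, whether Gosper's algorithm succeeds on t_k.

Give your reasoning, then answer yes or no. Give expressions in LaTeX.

Ratio r(k) = 3*(-8*k**2 - 32*k - 49)/(8*k**2 + 16*k + 25).
So A=-3 and B=1, with C=k**2 + 2*k + 25/8.
f must satisfy (-3)·f(k+1) − (1)·f(k) = k**2 + 2*k + 25/8.
From deg A=0, deg B=0, deg C=2: d=2.
Solving with deg f ≤ 2: f(k) = -(2*k**2 + k + 4)/8.
Certificate R = B(k−1)f/C = -(2*k**2 + k + 4)/(8*k**2 + 16*k + 25) gives s_k = (-3)**k*(2*k**2 + k + 4).
Δs = (-3)**k*(-8*k**2 - 16*k - 25), as required.

Yes. s_k = \left(-3\right)^{k} \left(2 k^{2} + k + 4\right).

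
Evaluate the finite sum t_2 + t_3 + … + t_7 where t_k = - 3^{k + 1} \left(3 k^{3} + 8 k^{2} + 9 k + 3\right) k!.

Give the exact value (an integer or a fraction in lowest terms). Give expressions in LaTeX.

The ratio is 3*(3*k**4 + 20*k**3 + 51*k**2 + 57*k + 23)/(3*k**3 + 8*k**2 + 9*k + 3).
Take A(k)=3*k + 3, B(k)=1, C(k)=k**3 + 8*k**2/3 + 3*k + 1.
Solve (3*k + 3)·f(k+1) − (1)·f(k) = k**3 + 8*k**2/3 + 3*k + 1.
deg f ≤ 2 (via 1,0,3).
Solve for f: f(k) = k**2/3 (degree 2 ≤ 2).
Get s_k = R·t_k = -3**(k + 1)*k**2*factorial(k) with R(k) = B(k−1)f(k)/C(k) = k**2/(3*k**3 + 8*k**2 + 9*k + 3).
s_(k+1) − s_k = -3**(k + 1)*(3*k**3 + 8*k**2 + 9*k + 3)*factorial(k) = t_k.
Sum = s_(8) − s_(2); s_(8) = -50791587840, s_(2) = -216 ⇒ -50791587624.

Σ = -50791587624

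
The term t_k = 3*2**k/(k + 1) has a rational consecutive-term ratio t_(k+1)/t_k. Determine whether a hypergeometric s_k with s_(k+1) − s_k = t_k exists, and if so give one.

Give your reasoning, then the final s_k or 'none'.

Step 1: r(k) = 2*(k + 1)/(k + 2).
Gosper form: A/B · C(k+1)/C(k) with A=2*k + 2, B=k + 2, C=1.
Solve (2*k + 2)·f(k+1) − (k + 1)·f(k) = 1.
d = -1 from the (1,1,0) case.
d = -1 < 0 ⇒ no nonzero polynomial f; not summable.

not Gosper-summable; s_k does not exist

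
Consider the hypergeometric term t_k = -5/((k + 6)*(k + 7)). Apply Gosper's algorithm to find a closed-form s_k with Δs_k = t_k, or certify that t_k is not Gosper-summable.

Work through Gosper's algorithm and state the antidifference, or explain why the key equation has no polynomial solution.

s_k = -5*k/(6*k + 36)

r(k) = (k + 6)/(k + 8) after simplifying.
A = k + 6, B = k + 8, C = 1.
Need (k + 6)·f(k+1) − (k + 7)·f(k) = 1.
d = 1 from the (1,1,0) case.
Match coefficients ⇒ f(k) = k/6.
Get s_k = R·t_k = -5*k/(6*k + 36) with R(k) = B(k−1)f(k)/C(k) = k*(k + 7)/6.
Δs = -5/(k**2 + 13*k + 42), as required.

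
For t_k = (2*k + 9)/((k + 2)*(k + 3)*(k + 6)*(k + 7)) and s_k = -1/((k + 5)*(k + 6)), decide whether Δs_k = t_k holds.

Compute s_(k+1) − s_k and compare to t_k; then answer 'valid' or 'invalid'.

Invalid: residual 3*(-3*k - 11)/(k**5 + 23*k**4 + 203*k**3 + 853*k**2 + 1692*k + 1260) ≠ 0.

s_(k+1) = -1/((k + 6)*(k + 7))
s_(k+1) − s_k = 2/(k**3 + 18*k**2 + 107*k + 210)
(s_(k+1) − s_k) − t_k = 3*(-3*k - 11)/(k**5 + 23*k**4 + 203*k**3 + 853*k**2 + 1692*k + 1260)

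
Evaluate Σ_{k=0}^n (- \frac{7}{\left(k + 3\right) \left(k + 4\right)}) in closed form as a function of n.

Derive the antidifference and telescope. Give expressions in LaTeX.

S(n) = \frac{7 \left(- n - 1\right)}{3 \left(n + 4\right)}

The ratio is (k + 3)/(k + 5).
So A=k + 3 and B=k + 5, with C=1.
f must satisfy (k + 3)·f(k+1) − (k + 4)·f(k) = 1.
Degrees (1,1,0) ⇒ d ≤ 1.
Solve for f: f(k) = k/3 (degree 1 ≤ 1).
Certificate R = B(k−1)f/C = k*(k + 4)/3 gives s_k = -7*k/(3*k + 9).
Δs = -7/(k**2 + 7*k + 12), as required.
Telescope: S(n) = s_(n+1) − s_(0) = 7*(-n - 1)/(3*(n + 4)) − (0) = 7*(-n - 1)/(3*(n + 4)).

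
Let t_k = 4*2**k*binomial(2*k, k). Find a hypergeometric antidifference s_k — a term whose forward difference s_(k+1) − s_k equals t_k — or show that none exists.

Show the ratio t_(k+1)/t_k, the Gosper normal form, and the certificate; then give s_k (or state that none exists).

r(k) = 4*(2*k + 1)/(k + 1) after simplifying.
Gosper form: A/B · C(k+1)/C(k) with A=8*k + 4, B=k + 1, C=1.
f must satisfy (8*k + 4)·f(k+1) − (k)·f(k) = 1.
From deg A=1, deg B=1, deg C=0: d=-1.
d = -1 < 0 ⇒ no nonzero polynomial f; not summable.

not Gosper-summable; s_k does not exist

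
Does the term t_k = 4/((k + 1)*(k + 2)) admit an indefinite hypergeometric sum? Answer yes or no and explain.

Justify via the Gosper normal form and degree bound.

Yes. s_k = 4*k/(k + 1).

t_(k+1)/t_k = (k + 1)/(k + 3).
Gosper form: A/B · C(k+1)/C(k) with A=k + 1, B=k + 3, C=1.
Need (k + 1)·f(k+1) − (k + 2)·f(k) = 1.
Bound: deg f ≤ 1.
A polynomial solution: f(k) = k.
Then R = B(k−1)f/C = k*(k + 2), so s_k = R(k)·t_k = 4*k/(k + 1).
Check: Δs_k = 4/(k**2 + 3*k + 2). ✓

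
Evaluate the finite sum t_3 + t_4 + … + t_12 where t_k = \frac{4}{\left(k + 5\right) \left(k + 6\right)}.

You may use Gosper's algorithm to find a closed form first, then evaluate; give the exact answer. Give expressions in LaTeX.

Σ = 5/18

The ratio is (k + 5)/(k + 7).
Normal form (A,B,C) = (k + 5, k + 7, 1).
f must satisfy (k + 5)·f(k+1) − (k + 6)·f(k) = 1.
deg f ≤ 1 (via 1,1,0).
Solving with deg f ≤ 1: f(k) = k/5.
Get s_k = R·t_k = 4*k/(5*(k + 5)) with R(k) = B(k−1)f(k)/C(k) = k*(k + 6)/5.
Verify: 4/(k**2 + 11*k + 30) matches t_k.
Sum = s_(13) − s_(3); s_(13) = 26/45, s_(3) = 3/10 ⇒ 5/18.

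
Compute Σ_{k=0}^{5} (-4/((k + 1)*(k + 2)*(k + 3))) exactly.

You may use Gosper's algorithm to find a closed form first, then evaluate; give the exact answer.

Σ = -27/28

Ratio r(k) = (k + 1)/(k + 4).
So A=k + 1 and B=k + 4, with C=1.
Key eq: (k + 1)·f(k+1) = (k + 3)·f(k) + (1).
Degrees (1,1,0) ⇒ d ≤ 2.
Solving with deg f ≤ 2: f(k) = k*(k + 3)/4.
R(k) = B(k−1)·f(k)/C(k) = k*(k + 3)**2/4; s_k = R·t_k = k*(-k - 3)/((k + 1)*(k + 2)).
Check: Δs_k = -4/(k**3 + 6*k**2 + 11*k + 6). ✓
Sum = s_(6) − s_(0); s_(6) = -27/28, s_(0) = 0 ⇒ -27/28.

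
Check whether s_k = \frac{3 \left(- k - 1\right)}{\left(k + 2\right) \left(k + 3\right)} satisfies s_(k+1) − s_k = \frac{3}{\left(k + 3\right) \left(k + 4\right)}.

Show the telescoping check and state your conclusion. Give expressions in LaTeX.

s_(k+1) = 3*(-k - 2)/((k + 3)*(k + 4))
s_(k+1) − s_k = 3*k/(k**3 + 9*k**2 + 26*k + 24)
(s_(k+1) − s_k) − t_k = -6/(k**3 + 9*k**2 + 26*k + 24)

Invalid: residual - \frac{6}{k^{3} + 9 k^{2} + 26 k + 24} ≠ 0.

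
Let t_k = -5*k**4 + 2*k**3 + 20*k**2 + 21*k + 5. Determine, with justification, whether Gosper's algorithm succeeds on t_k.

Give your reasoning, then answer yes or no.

The ratio is (5*k**4 + 18*k**3 + 4*k**2 - 47*k - 43)/(5*k**4 - 2*k**3 - 20*k**2 - 21*k - 5).
So A=1 and B=1, with C=k**4 - 2*k**3/5 - 4*k**2 - 21*k/5 - 1.
f must satisfy (1)·f(k+1) − (1)·f(k) = k**4 - 2*k**3/5 - 4*k**2 - 21*k/5 - 1.
Bound: deg f ≤ 5.
Coefficient equations give f(k) = k*(k**4 - 3*k**3 - 4*k**2 - k + 2)/5.
R(k) = B(k−1)·f(k)/C(k) = k*(k**4 - 3*k**3 - 4*k**2 - k + 2)/(5*k**4 - 2*k**3 - 20*k**2 - 21*k - 5); s_k = R·t_k = k*(-k**4 + 3*k**3 + 4*k**2 + k - 2).
Verify: -5*k**4 + 2*k**3 + 20*k**2 + 21*k + 5 matches t_k.

Yes. s_k = k*(-k**4 + 3*k**3 + 4*k**2 + k - 2).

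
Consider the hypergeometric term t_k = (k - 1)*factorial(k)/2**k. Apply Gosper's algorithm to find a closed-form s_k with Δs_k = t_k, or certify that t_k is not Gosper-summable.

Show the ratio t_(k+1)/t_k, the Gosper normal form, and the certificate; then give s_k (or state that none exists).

r(k) = k*(k + 1)/(2*(k - 1)) after simplifying.
Gosper form: A/B · C(k+1)/C(k) with A=k/2 + 1/2, B=1, C=k - 1.
f must satisfy (k/2 + 1/2)·f(k+1) − (1)·f(k) = k - 1.
From deg A=1, deg B=0, deg C=1: d=0.
Coefficient equations give f(k) = 2.
Certificate R = B(k−1)f/C = 2/(k - 1) gives s_k = 2**(1 - k)*factorial(k).
Verify: (k - 1)*factorial(k)/2**k matches t_k.

s_k = 2**(1 - k)*factorial(k)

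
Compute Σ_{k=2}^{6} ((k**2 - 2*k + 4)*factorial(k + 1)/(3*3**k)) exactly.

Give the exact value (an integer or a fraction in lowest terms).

Σ = 22400/243

Step 1: r(k) = (k + 2)*(-2*k + (k + 1)**2 + 2)/(3*(k**2 - 2*k + 4)).
Gosper form: A/B · C(k+1)/C(k) with A=k/3 + 2/3, B=1, C=k**2 - 2*k + 4.
Solve (k/3 + 2/3)·f(k+1) − (1)·f(k) = k**2 - 2*k + 4.
Bound: deg f ≤ 1.
Solve for f: f(k) = 3*(k - 2) (degree 1 ≤ 1).
Get s_k = R·t_k = (k - 2)*factorial(k + 1)/3**k with R(k) = B(k−1)f(k)/C(k) = 3*(k - 2)/(k**2 - 2*k + 4).
s_(k+1) − s_k = (k**2 - 2*k + 4)*factorial(k + 1)/(3*3**k) = t_k.
Telescoping: Σ = s_(7) − s_(2) = 22400/243 − (0) = 22400/243.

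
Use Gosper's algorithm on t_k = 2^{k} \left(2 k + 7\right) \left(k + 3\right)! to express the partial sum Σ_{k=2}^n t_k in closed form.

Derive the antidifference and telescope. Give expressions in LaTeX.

S(n) = 2 \cdot 2^{n} \left(n + 4\right)! - 480

The ratio is 2*(k + 4)*(2*k + 9)/(2*k + 7).
Take A(k)=2*k + 8, B(k)=1, C(k)=k + 7/2.
Solve (2*k + 8)·f(k+1) − (1)·f(k) = k + 7/2.
d = 0 from the (1,0,1) case.
Solving with deg f ≤ 0: f(k) = 1/2.
So s_k = (B(k−1)f/C)·t_k = (1/(2*k + 7))·t_k = 2**k*factorial(k + 3).
Δs = 2**k*(2*k + 7)*factorial(k + 3), as required.
Evaluate: s_(n+1) = 2**(n + 1)*factorial(n + 4); subtract s_(2) = 480 ⇒ S(n) = 2*2**n*factorial(n + 4) - 480.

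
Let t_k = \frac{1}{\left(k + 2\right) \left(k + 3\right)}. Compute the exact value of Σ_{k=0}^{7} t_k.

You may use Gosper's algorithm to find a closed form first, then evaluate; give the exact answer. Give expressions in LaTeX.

Σ = 2/5

t_(k+1)/t_k = (k + 2)/(k + 4).
Factor: A=k + 2; B=k + 4; C=1.
Key eq: (k + 2)·f(k+1) = (k + 3)·f(k) + (1).
deg f ≤ 1 (via 1,1,0).
Match coefficients ⇒ f(k) = k/2.
R(k) = B(k−1)·f(k)/C(k) = k*(k + 3)/2; s_k = R·t_k = k/(2*(k + 2)).
s_(k+1) − s_k = 1/(k**2 + 5*k + 6) = t_k.
Σ_(k=0)^(7) t_k = s_(8) − s_(0) = 2/5 − (0) = 2/5.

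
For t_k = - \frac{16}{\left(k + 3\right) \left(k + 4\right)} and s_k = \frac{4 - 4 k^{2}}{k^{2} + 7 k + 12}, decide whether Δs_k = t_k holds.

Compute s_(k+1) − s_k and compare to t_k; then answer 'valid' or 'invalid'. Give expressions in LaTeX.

s_(k+1) = 4*k*(-k - 2)/(k**2 + 9*k + 20)
s_(k+1) − s_k = 4*(-7*k - 5)/(k**3 + 12*k**2 + 47*k + 60)
(s_(k+1) − s_k) − t_k = 12*(5 - k)/(k**3 + 12*k**2 + 47*k + 60)

Invalid: residual \frac{12 \left(5 - k\right)}{k^{3} + 12 k^{2} + 47 k + 60} ≠ 0.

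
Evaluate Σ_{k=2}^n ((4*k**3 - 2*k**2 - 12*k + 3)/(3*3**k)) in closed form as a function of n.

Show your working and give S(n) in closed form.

Step 1: r(k) = (4*k**3 + 10*k**2 - 4*k - 7)/(3*(4*k**3 - 2*k**2 - 12*k + 3)).
So A=1/3 and B=1, with C=k**3 - k**2/2 - 3*k + 3/4.
Set up (1/3)·f(k+1) − (1)·f(k) − (k**3 - k**2/2 - 3*k + 3/4) = 0.
d = 3 from the (0,0,3) case.
Coefficient equations give f(k) = -3*(2*k**3 + 2*k**2 - k + 3)/4.
Certificate R = B(k−1)f/C = -3*(2*k**3 + 2*k**2 - k + 3)/(4*k**3 - 2*k**2 - 12*k + 3) gives s_k = (-2*k**3 - 2*k**2 + k - 3)/3**k.
Check: Δs_k = (4*k**3 - 2*k**2 - 12*k + 3)/(3*3**k). ✓
Evaluate: s_(n+1) = 3**(-n - 1)*(-2*n**3 - 8*n**2 - 9*n - 6); subtract s_(2) = -25/9 ⇒ S(n) = 3**(-n - 2)*(25*3**n - 6*n**3 - 24*n**2 - 27*n - 18).

S(n) = 3**(-n - 2)*(25*3**n - 6*n**3 - 24*n**2 - 27*n - 18)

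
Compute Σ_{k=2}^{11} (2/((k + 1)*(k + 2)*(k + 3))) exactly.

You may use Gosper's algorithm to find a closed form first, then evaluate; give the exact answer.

The ratio is (k + 1)/(k + 4).
A = k + 1, B = k + 4, C = 1.
Key eq: (k + 1)·f(k+1) = (k + 3)·f(k) + (1).
Degrees (1,1,0) ⇒ d ≤ 2.
Solving with deg f ≤ 2: f(k) = k*(k + 3)/4.
R(k) = B(k−1)·f(k)/C(k) = k*(k + 3)**2/4; s_k = R·t_k = k*(k + 3)/(2*(k + 1)*(k + 2)).
Verify: 2/(k**3 + 6*k**2 + 11*k + 6) matches t_k.
Σ_(k=2)^(11) t_k = s_(12) − s_(2) = 45/91 − (5/12) = 85/1092.

Σ = 85/1092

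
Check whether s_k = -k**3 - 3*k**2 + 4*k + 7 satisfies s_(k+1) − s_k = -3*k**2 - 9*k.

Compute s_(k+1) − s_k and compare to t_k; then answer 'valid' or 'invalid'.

valid (s_(k+1) − s_k reduces to t_k)

s_(k+1) = -k**3 - 6*k**2 - 5*k + 7
s_(k+1) − s_k = 3*k*(-k - 3)
(s_(k+1) − s_k) − t_k = 0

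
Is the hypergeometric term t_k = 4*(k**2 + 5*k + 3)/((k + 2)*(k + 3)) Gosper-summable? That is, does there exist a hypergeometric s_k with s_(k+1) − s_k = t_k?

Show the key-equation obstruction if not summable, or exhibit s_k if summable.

Yes. s_k = 2*k*(2*k + 1)/(k + 2).

Step 1: r(k) = (k + 2)*(5*k + (k + 1)**2 + 8)/((k + 4)*(k**2 + 5*k + 3)).
So A=k + 2 and B=k + 4, with C=k**2 + 5*k + 3.
Key eq: (k + 2)·f(k+1) = (k + 3)·f(k) + (k**2 + 5*k + 3).
deg f ≤ 2 (via 1,1,2).
Coefficient equations give f(k) = k*(2*k + 1)/2.
R(k) = B(k−1)·f(k)/C(k) = k*(k + 3)*(2*k + 1)/(2*(k**2 + 5*k + 3)); s_k = R·t_k = 2*k*(2*k + 1)/(k + 2).
Δs = 4*(k**2 + 5*k + 3)/(k**2 + 5*k + 6), as required.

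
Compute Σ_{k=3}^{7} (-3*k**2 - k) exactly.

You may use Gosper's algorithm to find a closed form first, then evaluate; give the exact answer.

t_(k+1)/t_k = (k + 3*(k + 1)**2 + 1)/(k*(3*k + 1)).
Normal form (A,B,C) = (1, 1, k**2 + k/3).
Set up (1)·f(k+1) − (1)·f(k) − (k**2 + k/3) = 0.
From deg A=0, deg B=0, deg C=2: d=3.
Match coefficients ⇒ f(k) = k**2*(k - 1)/3.
R(k) = B(k−1)·f(k)/C(k) = k*(k - 1)/(3*k + 1); s_k = R·t_k = k**2*(1 - k).
s_(k+1) − s_k = k*(-3*k - 1) = t_k.
Telescoping: Σ = s_(8) − s_(3) = -448 − (-18) = -430.

Σ = -430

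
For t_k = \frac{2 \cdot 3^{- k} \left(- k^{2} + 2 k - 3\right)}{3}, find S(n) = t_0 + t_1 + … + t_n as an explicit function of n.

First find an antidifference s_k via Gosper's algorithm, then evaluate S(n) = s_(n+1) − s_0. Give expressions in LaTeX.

S(n) = 3^{- n - 1} \left(- 3^{n + 2} + n^{2} + n + 3\right)

The ratio is (k**2 + 2)/(3*(k**2 - 2*k + 3)).
A = 1/3, B = 1, C = k**2 - 2*k + 3.
Need (1/3)·f(k+1) − (1)·f(k) = k**2 - 2*k + 3.
Bound: deg f ≤ 2.
Coefficient equations give f(k) = -3*(k**2 - k + 3)/2.
Then R = B(k−1)f/C = -3*(k**2 - k + 3)/(2*(k**2 - 2*k + 3)), so s_k = R(k)·t_k = (k**2 - k + 3)/3**k.
Verify: 2*(-k**2 + 2*k - 3)/(3*3**k) matches t_k.
Σ_(k=0)^n t_k = s_(n+1) − s_(0) = (3**(-n - 1)*(n**2 + n + 3)) − (3), i.e. 3**(-n - 1)*(-3**(n + 2) + n**2 + n + 3).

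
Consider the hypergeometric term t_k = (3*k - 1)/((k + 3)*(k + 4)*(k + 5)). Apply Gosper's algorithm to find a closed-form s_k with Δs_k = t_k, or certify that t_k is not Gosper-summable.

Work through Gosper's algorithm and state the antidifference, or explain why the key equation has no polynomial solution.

Step 1: r(k) = (k + 3)*(3*k + 2)/((k + 6)*(3*k - 1)).
So A=k + 3 and B=k + 6, with C=k - 1/3.
Need (k + 3)·f(k+1) − (k + 5)·f(k) = k - 1/3.
From deg A=1, deg B=1, deg C=1: d=2.
Coefficient equations give f(k) = k*(k - 2)/9.
Get s_k = R·t_k = k*(k - 2)/(3*(k + 3)*(k + 4)) with R(k) = B(k−1)f(k)/C(k) = k*(k - 2)*(k + 5)/(3*(3*k - 1)).
Verify: (3*k - 1)/(k**3 + 12*k**2 + 47*k + 60) matches t_k.

s_k = k*(k - 2)/(3*(k + 3)*(k + 4))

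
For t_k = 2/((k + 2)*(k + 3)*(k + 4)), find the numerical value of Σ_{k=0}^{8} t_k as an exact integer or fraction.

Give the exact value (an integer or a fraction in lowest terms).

Σ = 7/44

Step 1: r(k) = (k + 2)/(k + 5).
Factor: A=k + 2; B=k + 5; C=1.
Set up (k + 2)·f(k+1) − (k + 4)·f(k) − (1) = 0.
From deg A=1, deg B=1, deg C=0: d=2.
A polynomial solution: f(k) = k*(k + 5)/12.
So s_k = (B(k−1)f/C)·t_k = (k*(k + 4)*(k + 5)/12)·t_k = k*(k + 5)/(6*(k + 2)*(k + 3)).
s_(k+1) − s_k = 2/(k**3 + 9*k**2 + 26*k + 24) = t_k.
Evaluate s at k=9 and k=0: 7/44 and 0; difference 7/44.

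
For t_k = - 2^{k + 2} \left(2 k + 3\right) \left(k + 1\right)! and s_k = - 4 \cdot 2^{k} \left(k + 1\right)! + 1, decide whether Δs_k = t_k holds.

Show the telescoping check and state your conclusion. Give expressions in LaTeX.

valid; difference matches t_k

s_(k+1) = -4*2**(k + 1)*factorial(k + 2) + 1
s_(k+1) − s_k = -2**(k + 2)*(2*k + 3)*factorial(k + 1)
(s_(k+1) − s_k) − t_k = 0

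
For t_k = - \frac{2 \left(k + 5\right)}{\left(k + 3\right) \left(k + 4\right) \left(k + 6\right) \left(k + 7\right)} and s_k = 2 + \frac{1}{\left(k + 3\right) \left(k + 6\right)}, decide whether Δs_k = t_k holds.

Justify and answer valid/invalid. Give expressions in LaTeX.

s_(k+1) = 2 + 1/((k + 4)*(k + 7))
s_(k+1) − s_k = 2*(-k - 5)/(k**4 + 20*k**3 + 145*k**2 + 450*k + 504)
(s_(k+1) − s_k) − t_k = 0

valid (s_(k+1) − s_k reduces to t_k)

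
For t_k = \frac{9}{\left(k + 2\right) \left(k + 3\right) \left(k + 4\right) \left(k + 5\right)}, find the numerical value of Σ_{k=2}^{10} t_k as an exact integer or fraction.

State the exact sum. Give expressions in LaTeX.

t_(k+1)/t_k = (k + 2)/(k + 6).
Factor: A=k + 2; B=k + 6; C=1.
Set up (k + 2)·f(k+1) − (k + 5)·f(k) − (1) = 0.
From deg A=1, deg B=1, deg C=0: d=3.
Match coefficients ⇒ f(k) = k*(k**2 + 9*k + 26)/72.
R(k) = B(k−1)·f(k)/C(k) = k*(k + 5)*(k**2 + 9*k + 26)/72; s_k = R·t_k = k*(k**2 + 9*k + 26)/(8*(k + 2)*(k + 3)*(k + 4)).
Verify: 9/(k**4 + 14*k**3 + 71*k**2 + 154*k + 120) matches t_k.
Telescoping: Σ = s_(11) − s_(2) = 451/3640 − (1/10) = 87/3640.

Σ = 87/3640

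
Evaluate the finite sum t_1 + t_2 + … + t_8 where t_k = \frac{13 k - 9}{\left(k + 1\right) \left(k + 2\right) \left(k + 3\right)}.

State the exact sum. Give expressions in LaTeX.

Ratio r(k) = (k + 1)*(13*k + 4)/((k + 4)*(13*k - 9)).
Take A(k)=k + 1, B(k)=k + 4, C(k)=k - 9/13.
Key eq: (k + 1)·f(k+1) = (k + 3)·f(k) + (k - 9/13).
deg f ≤ 2 (via 1,1,1).
Match coefficients ⇒ f(k) = k*(k - 10)/13.
Certificate R = B(k−1)f/C = k*(k - 10)*(k + 3)/(13*k - 9) gives s_k = k*(k - 10)/((k + 1)*(k + 2)).
Verify: (13*k - 9)/(k**3 + 6*k**2 + 11*k + 6) matches t_k.
Sum = s_(9) − s_(1); s_(9) = -9/110, s_(1) = -3/2 ⇒ 78/55.

Σ = 78/55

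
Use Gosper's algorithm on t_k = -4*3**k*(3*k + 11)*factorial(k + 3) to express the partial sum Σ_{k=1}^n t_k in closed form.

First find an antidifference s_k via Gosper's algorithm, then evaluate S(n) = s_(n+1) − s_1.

S(n) = -12*3**n*factorial(n + 4) + 288

t_(k+1)/t_k = 3*(k + 4)*(3*k + 14)/(3*k + 11).
Factor: A=3*k + 12; B=1; C=k + 11/3.
Need (3*k + 12)·f(k+1) − (1)·f(k) = k + 11/3.
d = 0 from the (1,0,1) case.
Solve for f: f(k) = 1/3 (degree 0 ≤ 0).
Get s_k = R·t_k = -4*3**k*factorial(k + 3) with R(k) = B(k−1)f(k)/C(k) = 1/(3*k + 11).
Δs = -4*3**k*(3*k + 11)*factorial(k + 3), as required.
Evaluate: s_(n+1) = -12*3**n*factorial(n + 4); subtract s_(1) = -288 ⇒ S(n) = -12*3**n*factorial(n + 4) + 288.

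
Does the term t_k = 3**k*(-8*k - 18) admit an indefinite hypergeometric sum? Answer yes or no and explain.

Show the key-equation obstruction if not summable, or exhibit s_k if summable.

Yes. s_k = 3**k*(-4*k - 3).

Step 1: r(k) = 3*(4*k + 13)/(4*k + 9).
Normal form (A,B,C) = (3, 1, k + 9/4).
Set up (3)·f(k+1) − (1)·f(k) − (k + 9/4) = 0.
d = 1 from the (0,0,1) case.
Solve for f: f(k) = (4*k + 3)/8 (degree 1 ≤ 1).
Then R = B(k−1)f/C = (4*k + 3)/(2*(4*k + 9)), so s_k = R(k)·t_k = 3**k*(-4*k - 3).
Check: Δs_k = 3**k*(-8*k - 18). ✓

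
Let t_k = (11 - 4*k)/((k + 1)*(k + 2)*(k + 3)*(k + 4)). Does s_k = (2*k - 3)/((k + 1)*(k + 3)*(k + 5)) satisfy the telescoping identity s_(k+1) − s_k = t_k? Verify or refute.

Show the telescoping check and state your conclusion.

Invalid: residual 3*(6*k**2 + 14*k - 67)/(k**6 + 21*k**5 + 175*k**4 + 735*k**3 + 1624*k**2 + 1764*k + 720) ≠ 0.

s_(k+1) = (2*k - 1)/((k + 2)*(k + 4)*(k + 6))
s_(k+1) − s_k = (-4*k**3 - 15*k**2 + 43*k + 129)/(k**6 + 21*k**5 + 175*k**4 + 735*k**3 + 1624*k**2 + 1764*k + 720)
(s_(k+1) − s_k) − t_k = 3*(6*k**2 + 14*k - 67)/(k**6 + 21*k**5 + 175*k**4 + 735*k**3 + 1624*k**2 + 1764*k + 720)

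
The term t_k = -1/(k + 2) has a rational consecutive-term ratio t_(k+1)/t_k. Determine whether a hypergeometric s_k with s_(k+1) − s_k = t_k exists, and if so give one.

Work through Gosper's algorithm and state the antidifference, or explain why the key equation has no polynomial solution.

Ratio r(k) = (k + 2)/(k + 3).
Take A(k)=k + 2, B(k)=k + 3, C(k)=1.
Key eq: (k + 2)·f(k+1) = (k + 2)·f(k) + (1).
Degrees (1,1,0) ⇒ d ≤ 0.
Write f(k) = c0. Then LHS − RHS = -1, requiring -1 = 0: contradictory. No certificate.

none — t_k is not Gosper-summable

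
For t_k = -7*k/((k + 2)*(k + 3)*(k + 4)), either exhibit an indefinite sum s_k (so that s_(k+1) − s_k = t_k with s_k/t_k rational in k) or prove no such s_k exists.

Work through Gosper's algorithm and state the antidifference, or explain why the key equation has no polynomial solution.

The ratio is (k + 1)*(k + 2)/(k*(k + 5)).
Take A(k)=k + 2, B(k)=k + 5, C(k)=k.
f must satisfy (k + 2)·f(k+1) − (k + 4)·f(k) = k.
deg f ≤ 2 (via 1,1,1).
A polynomial solution: f(k) = k*(k - 1)/6.
Then R = B(k−1)f/C = (k - 1)*(k + 4)/6, so s_k = R(k)·t_k = 7*k*(1 - k)/(6*(k + 2)*(k + 3)).
Verify: -7*k/(k**3 + 9*k**2 + 26*k + 24) matches t_k.

s_k = 7*k*(1 - k)/(6*(k + 2)*(k + 3))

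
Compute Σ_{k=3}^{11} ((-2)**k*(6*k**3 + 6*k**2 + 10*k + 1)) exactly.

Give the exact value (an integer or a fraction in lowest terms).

Σ = -13070664

Ratio r(k) = 2*(-6*k**3 - 24*k**2 - 40*k - 23)/(6*k**3 + 6*k**2 + 10*k + 1).
A = -2, B = 1, C = k**3 + k**2 + 5*k/3 + 1/6.
Key eq: (-2)·f(k+1) = (1)·f(k) + (k**3 + k**2 + 5*k/3 + 1/6).
Bound: deg f ≤ 3.
A polynomial solution: f(k) = -(2*k**3 - 2*k**2 + 2*k - 1)/6.
So s_k = (B(k−1)f/C)·t_k = (-(2*k**3 - 2*k**2 + 2*k - 1)/(6*k**3 + 6*k**2 + 10*k + 1))·t_k = (-2)**k*(-2*k**3 + 2*k**2 - 2*k + 1).
s_(k+1) − s_k = (-2)**k*(6*k**3 + 6*k**2 + 10*k + 1) = t_k.
Σ_(k=3)^(11) t_k = s_(12) − s_(3) = -13070336 − (328) = -13070664.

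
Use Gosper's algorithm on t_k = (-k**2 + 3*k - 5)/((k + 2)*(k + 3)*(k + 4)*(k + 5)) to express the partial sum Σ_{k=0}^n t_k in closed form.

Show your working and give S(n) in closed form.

S(n) = (-n**3 - 4*n**2 - 23*n - 20)/(8*(n**3 + 12*n**2 + 47*n + 60))

r(k) = (k**3 + k**2 + k + 6)/(k**3 + 3*k**2 - 13*k + 30) after simplifying.
Factor: A=k + 2; B=k + 6; C=k**2 - 3*k + 5.
Solve (k + 2)·f(k+1) − (k + 5)·f(k) = k**2 - 3*k + 5.
Bound: deg f ≤ 3.
Match coefficients ⇒ f(k) = k*(k**2 + k + 18)/8.
So s_k = (B(k−1)f/C)·t_k = (k*(k + 5)*(k**2 + k + 18)/(8*(k**2 - 3*k + 5)))·t_k = k*(-k**2 - k - 18)/(8*(k + 2)*(k + 3)*(k + 4)).
s_(k+1) − s_k = (-k**2 + 3*k - 5)/(k**4 + 14*k**3 + 71*k**2 + 154*k + 120) = t_k.
Evaluate: s_(n+1) = (-n**3 - 4*n**2 - 23*n - 20)/(8*(n**3 + 12*n**2 + 47*n + 60)); subtract s_(0) = 0 ⇒ S(n) = (-n**3 - 4*n**2 - 23*n - 20)/(8*(n**3 + 12*n**2 + 47*n + 60)).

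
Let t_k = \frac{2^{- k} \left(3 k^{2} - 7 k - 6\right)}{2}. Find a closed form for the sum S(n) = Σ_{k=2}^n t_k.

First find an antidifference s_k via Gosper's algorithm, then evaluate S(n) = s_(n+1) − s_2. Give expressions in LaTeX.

The ratio is (3*k**2 - k - 10)/(2*(3*k**2 - 7*k - 6)).
So A=1/2 and B=1, with C=k**2 - 7*k/3 - 2.
Set up (1/2)·f(k+1) − (1)·f(k) − (k**2 - 7*k/3 - 2) = 0.
deg f ≤ 2 (via 0,0,2).
Coefficient equations give f(k) = -2*(k + 1)*(3*k - 4)/3.
Get s_k = R·t_k = (-3*k**2 + k + 4)/2**k with R(k) = B(k−1)f(k)/C(k) = -2*(k + 1)*(3*k - 4)/((k - 3)*(3*k + 2)).
Δs = (3*k**2 - 7*k - 6)/(2*2**k), as required.
s_(n+1) = 2**(-n - 1)*(-3*n**2 - 5*n + 2) and s_(2) = -3/2, so S(n) = 2**(-n - 1)*(3*2**n - 3*n**2 - 5*n + 2).

S(n) = 2^{- n - 1} \left(3 \cdot 2^{n} - 3 n^{2} - 5 n + 2\right)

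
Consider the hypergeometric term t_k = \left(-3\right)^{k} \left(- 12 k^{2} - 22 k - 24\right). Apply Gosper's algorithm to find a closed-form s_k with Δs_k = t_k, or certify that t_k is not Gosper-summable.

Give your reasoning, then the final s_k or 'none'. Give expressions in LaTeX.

r(k) = 3*(-6*k**2 - 23*k - 29)/(6*k**2 + 11*k + 12) after simplifying.
So A=-3 and B=1, with C=k**2 + 11*k/6 + 2.
Need (-3)·f(k+1) − (1)·f(k) = k**2 + 11*k/6 + 2.
From deg A=0, deg B=0, deg C=2: d=2.
A polynomial solution: f(k) = -(3*k**2 + k + 3)/12.
So s_k = (B(k−1)f/C)·t_k = (-(3*k**2 + k + 3)/(2*(6*k**2 + 11*k + 12)))·t_k = (-3)**k*(3*k**2 + k + 3).
Δs = (-3)**k*(-12*k**2 - 22*k - 24), as required.

s_k = \left(-3\right)^{k} \left(3 k^{2} + k + 3\right)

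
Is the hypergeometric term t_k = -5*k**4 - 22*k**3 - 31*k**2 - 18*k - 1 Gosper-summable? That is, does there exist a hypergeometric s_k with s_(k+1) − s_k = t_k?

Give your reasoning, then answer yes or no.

Yes. s_k = k*(-k**4 - 3*k**3 - k**2 + k + 3).

Ratio r(k) = (5*k**4 + 42*k**3 + 127*k**2 + 166*k + 77)/(5*k**4 + 22*k**3 + 31*k**2 + 18*k + 1).
Normal form (A,B,C) = (1, 1, k**4 + 22*k**3/5 + 31*k**2/5 + 18*k/5 + 1/5).
Solve (1)·f(k+1) − (1)·f(k) = k**4 + 22*k**3/5 + 31*k**2/5 + 18*k/5 + 1/5.
deg f ≤ 5 (via 0,0,4).
Solve for f: f(k) = k*(k**4 + 3*k**3 + k**2 - k - 3)/5 (degree 5 ≤ 5).
Get s_k = R·t_k = k*(-k**4 - 3*k**3 - k**2 + k + 3) with R(k) = B(k−1)f(k)/C(k) = k*(k**4 + 3*k**3 + k**2 - k - 3)/(5*k**4 + 22*k**3 + 31*k**2 + 18*k + 1).
Verify: -5*k**4 - 22*k**3 - 31*k**2 - 18*k - 1 matches t_k.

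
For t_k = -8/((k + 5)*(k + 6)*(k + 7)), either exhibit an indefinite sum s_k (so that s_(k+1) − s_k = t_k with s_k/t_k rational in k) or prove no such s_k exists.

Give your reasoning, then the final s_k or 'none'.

t_(k+1)/t_k = (k + 5)/(k + 8).
So A=k + 5 and B=k + 8, with C=1.
f must satisfy (k + 5)·f(k+1) − (k + 7)·f(k) = 1.
Degrees (1,1,0) ⇒ d ≤ 2.
A polynomial solution: f(k) = k*(k + 11)/60.
R(k) = B(k−1)·f(k)/C(k) = k*(k + 7)*(k + 11)/60; s_k = R·t_k = 2*k*(-k - 11)/(15*(k + 5)*(k + 6)).
Verify: -8/(k**3 + 18*k**2 + 107*k + 210) matches t_k.

s_k = 2*k*(-k - 11)/(15*(k + 5)*(k + 6))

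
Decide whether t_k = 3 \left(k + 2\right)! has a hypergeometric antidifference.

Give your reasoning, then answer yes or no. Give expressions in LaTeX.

r(k) = k + 3 after simplifying.
Gosper form: A/B · C(k+1)/C(k) with A=k + 3, B=1, C=1.
f must satisfy (k + 3)·f(k+1) − (1)·f(k) = 1.
From deg A=1, deg B=0, deg C=0: d=-1.
Negative degree bound (-1): no f exists, t_k not Gosper-summable.

No; the degree bound rules out any f.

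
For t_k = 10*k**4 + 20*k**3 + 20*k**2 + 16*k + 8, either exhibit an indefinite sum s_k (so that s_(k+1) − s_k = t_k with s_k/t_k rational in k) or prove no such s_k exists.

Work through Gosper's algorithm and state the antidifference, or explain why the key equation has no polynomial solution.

The ratio is (5*k**4 + 30*k**3 + 70*k**2 + 78*k + 37)/(5*k**4 + 10*k**3 + 10*k**2 + 8*k + 4).
Factor: A=1; B=1; C=k**4 + 2*k**3 + 2*k**2 + 8*k/5 + 4/5.
Key eq: (1)·f(k+1) = (1)·f(k) + (k**4 + 2*k**3 + 2*k**2 + 8*k/5 + 4/5).
Degrees (0,0,4) ⇒ d ≤ 5.
Coefficient equations give f(k) = k*(2*k**4 + 3*k + 3)/10.
R(k) = B(k−1)·f(k)/C(k) = k*(2*k**4 + 3*k + 3)/(2*(5*k**4 + 10*k**3 + 10*k**2 + 8*k + 4)); s_k = R·t_k = k*(2*k**4 + 3*k + 3).
Check: Δs_k = 10*k**4 + 20*k**3 + 20*k**2 + 16*k + 8. ✓

s_k = k*(2*k**4 + 3*k + 3)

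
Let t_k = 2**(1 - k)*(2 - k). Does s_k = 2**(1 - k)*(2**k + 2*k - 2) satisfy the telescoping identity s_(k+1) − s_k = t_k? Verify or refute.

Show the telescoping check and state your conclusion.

s_(k+1) = 2 + 2*k/2**k
s_(k+1) − s_k = 2**(1 - k)*(2 - k)
(s_(k+1) − s_k) − t_k = 0

Valid: the claim telescopes to t_k.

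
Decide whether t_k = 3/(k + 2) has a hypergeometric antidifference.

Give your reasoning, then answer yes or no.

No — key equation has no polynomial f.

The ratio is (k + 2)/(k + 3).
So A=k + 2 and B=k + 3, with C=1.
Key eq: (k + 2)·f(k+1) = (k + 2)·f(k) + (1).
From deg A=1, deg B=1, deg C=0: d=0.
Write f(k) = c0. Then LHS − RHS = -1, requiring -1 = 0: contradictory. No certificate.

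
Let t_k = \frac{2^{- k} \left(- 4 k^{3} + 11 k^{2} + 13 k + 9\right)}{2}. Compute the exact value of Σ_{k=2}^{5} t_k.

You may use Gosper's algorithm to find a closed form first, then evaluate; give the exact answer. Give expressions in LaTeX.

Σ = 343/64

Compute t_(k+1)/t_k: get (4*k**3 + k**2 - 23*k - 29)/(2*(4*k**3 - 11*k**2 - 13*k - 9)).
A = 1/2, B = 1, C = k**3 - 11*k**2/4 - 13*k/4 - 9/4.
Key eq: (1/2)·f(k+1) = (1)·f(k) + (k**3 - 11*k**2/4 - 13*k/4 - 9/4).
From deg A=0, deg B=0, deg C=3: d=3.
Coefficient equations give f(k) = -(4*k - 3)*(k**2 + k + 1)/2.
So s_k = (B(k−1)f/C)·t_k = (-2*(4*k - 3)*(k**2 + k + 1)/(4*k**3 - 11*k**2 - 13*k - 9))·t_k = (4*k**3 + k**2 + k - 3)/2**k.
Δs = (-4*k**3 + 11*k**2 + 13*k + 9)/(2*2**k), as required.
Evaluate s at k=6 and k=2: 903/64 and 35/4; difference 343/64.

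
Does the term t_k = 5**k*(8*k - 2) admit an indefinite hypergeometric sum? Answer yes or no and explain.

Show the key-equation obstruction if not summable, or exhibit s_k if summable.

The ratio is 5*(4*k + 3)/(4*k - 1).
So A=5 and B=1, with C=k - 1/4.
f must satisfy (5)·f(k+1) − (1)·f(k) = k - 1/4.
deg f ≤ 1 (via 0,0,1).
Match coefficients ⇒ f(k) = (2*k - 3)/8.
Get s_k = R·t_k = 5**k*(2*k - 3) with R(k) = B(k−1)f(k)/C(k) = (2*k - 3)/(2*(4*k - 1)).
s_(k+1) − s_k = 5**k*(8*k - 2) = t_k.

Yes. s_k = 5**k*(2*k - 3).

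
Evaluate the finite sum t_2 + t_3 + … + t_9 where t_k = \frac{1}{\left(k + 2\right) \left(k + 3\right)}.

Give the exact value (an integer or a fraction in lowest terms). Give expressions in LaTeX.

Ratio r(k) = (k + 2)/(k + 4).
Gosper form: A/B · C(k+1)/C(k) with A=k + 2, B=k + 4, C=1.
Solve (k + 2)·f(k+1) − (k + 3)·f(k) = 1.
From deg A=1, deg B=1, deg C=0: d=1.
A polynomial solution: f(k) = k/2.
Certificate R = B(k−1)f/C = k*(k + 3)/2 gives s_k = k/(2*(k + 2)).
Δs = 1/(k**2 + 5*k + 6), as required.
Telescoping: Σ = s_(10) − s_(2) = 5/12 − (1/4) = 1/6.

Σ = 1/6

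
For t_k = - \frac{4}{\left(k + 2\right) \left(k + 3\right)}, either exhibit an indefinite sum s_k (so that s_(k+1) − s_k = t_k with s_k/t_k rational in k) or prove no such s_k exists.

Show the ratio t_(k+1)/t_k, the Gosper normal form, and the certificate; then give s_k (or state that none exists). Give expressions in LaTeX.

The ratio is (k + 2)/(k + 4).
So A=k + 2 and B=k + 4, with C=1.
f must satisfy (k + 2)·f(k+1) − (k + 3)·f(k) = 1.
Bound: deg f ≤ 1.
A polynomial solution: f(k) = k/2.
Then R = B(k−1)f/C = k*(k + 3)/2, so s_k = R(k)·t_k = -2*k/(k + 2).
Verify: -4/(k**2 + 5*k + 6) matches t_k.

s_k = - \frac{2 k}{k + 2}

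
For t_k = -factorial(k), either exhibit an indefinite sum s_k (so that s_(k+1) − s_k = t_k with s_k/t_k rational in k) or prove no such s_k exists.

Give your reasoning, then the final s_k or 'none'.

none — t_k is not Gosper-summable

The ratio is k + 1.
A = k + 1, B = 1, C = 1.
Solve (k + 1)·f(k+1) − (1)·f(k) = 1.
deg f ≤ -1 (via 1,0,0).
Negative degree bound (-1): no f exists, t_k not Gosper-summable.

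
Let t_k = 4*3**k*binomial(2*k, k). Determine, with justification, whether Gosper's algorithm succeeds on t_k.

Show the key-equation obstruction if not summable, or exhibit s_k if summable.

No — negative degree bound, so no certificate f.

t_(k+1)/t_k = 6*(2*k + 1)/(k + 1).
Normal form (A,B,C) = (12*k + 6, k + 1, 1).
Need (12*k + 6)·f(k+1) − (k)·f(k) = 1.
deg f ≤ -1 (via 1,1,0).
Negative degree bound (-1): no f exists, t_k not Gosper-summable.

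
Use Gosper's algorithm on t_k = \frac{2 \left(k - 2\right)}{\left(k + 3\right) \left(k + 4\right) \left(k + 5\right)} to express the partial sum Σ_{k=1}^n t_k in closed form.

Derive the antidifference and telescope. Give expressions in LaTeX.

S(n) = \frac{n \left(3 n - 13\right)}{20 \left(n^{2} + 9 n + 20\right)}

t_(k+1)/t_k = (k - 1)*(k + 3)/((k - 2)*(k + 6)).
A = k + 3, B = k + 6, C = k - 2.
Solve (k + 3)·f(k+1) − (k + 5)·f(k) = k - 2.
Bound: deg f ≤ 2.
Coefficient equations give f(k) = k*(k - 17)/24.
Certificate R = B(k−1)f/C = k*(k - 17)*(k + 5)/(24*(k - 2)) gives s_k = k*(k - 17)/(12*(k + 3)*(k + 4)).
s_(k+1) − s_k = 2*(k - 2)/(k**3 + 12*k**2 + 47*k + 60) = t_k.
Σ_(k=1)^n t_k = s_(n+1) − s_(1) = ((n**2 - 15*n - 16)/(12*(n**2 + 9*n + 20))) − (-1/15), i.e. n*(3*n - 13)/(20*(n**2 + 9*n + 20)).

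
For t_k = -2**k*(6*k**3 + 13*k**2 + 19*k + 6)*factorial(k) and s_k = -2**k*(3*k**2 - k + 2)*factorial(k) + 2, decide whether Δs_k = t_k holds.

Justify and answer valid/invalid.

s_(k+1) = -2**(k + 1)*(-k + 3*(k + 1)**2 + 1)*factorial(k + 1) + 2
s_(k+1) − s_k = -2**k*(6*k**3 + 13*k**2 + 19*k + 6)*factorial(k)
(s_(k+1) − s_k) − t_k = 0

Valid — Δs_k = t_k.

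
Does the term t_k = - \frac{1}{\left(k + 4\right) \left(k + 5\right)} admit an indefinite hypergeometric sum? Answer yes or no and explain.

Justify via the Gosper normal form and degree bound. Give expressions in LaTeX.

Yes. s_k = - \frac{k}{4 k + 16}.

Step 1: r(k) = (k + 4)/(k + 6).
So A=k + 4 and B=k + 6, with C=1.
Set up (k + 4)·f(k+1) − (k + 5)·f(k) − (1) = 0.
d = 1 from the (1,1,0) case.
Match coefficients ⇒ f(k) = k/4.
Then R = B(k−1)f/C = k*(k + 5)/4, so s_k = R(k)·t_k = -k/(4*k + 16).
Δs = -1/(k**2 + 9*k + 20), as required.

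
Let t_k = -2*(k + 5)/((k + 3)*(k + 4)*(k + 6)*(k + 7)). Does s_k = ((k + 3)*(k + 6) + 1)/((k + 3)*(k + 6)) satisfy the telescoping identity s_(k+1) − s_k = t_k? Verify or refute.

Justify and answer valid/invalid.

s_(k+1) = ((k + 4)*(k + 7) + 1)/((k + 4)*(k + 7))
s_(k+1) − s_k = 2*(-k - 5)/(k**4 + 20*k**3 + 145*k**2 + 450*k + 504)
(s_(k+1) − s_k) − t_k = 0

valid (s_(k+1) − s_k reduces to t_k)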